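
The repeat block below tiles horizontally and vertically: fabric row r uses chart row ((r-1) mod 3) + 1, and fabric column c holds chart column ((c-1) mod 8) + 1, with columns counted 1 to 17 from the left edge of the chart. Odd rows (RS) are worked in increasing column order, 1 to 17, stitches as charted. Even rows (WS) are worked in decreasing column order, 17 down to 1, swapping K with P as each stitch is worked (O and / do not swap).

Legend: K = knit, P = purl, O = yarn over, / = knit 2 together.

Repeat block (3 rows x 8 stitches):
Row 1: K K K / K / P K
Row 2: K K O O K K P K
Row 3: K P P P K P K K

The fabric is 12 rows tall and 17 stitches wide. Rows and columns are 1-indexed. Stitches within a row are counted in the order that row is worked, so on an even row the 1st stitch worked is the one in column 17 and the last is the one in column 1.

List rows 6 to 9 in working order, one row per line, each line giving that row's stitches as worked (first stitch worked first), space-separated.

Row 6: chart row 3, WS - tiled (columns 1-17): K P P P K P K K K P P P K P K K K; work from column 17 back to 1 with K<->P swapped.
Row 7: chart row 1, RS - tile across columns 1-17 and work as-is.
Row 8: chart row 2, WS - tiled (columns 1-17): K K O O K K P K K K O O K K P K K; work from column 17 back to 1 with K<->P swapped.
Row 9: chart row 3, RS - tile across columns 1-17 and work as-is.

Rows as worked:
P P P K P K K K P P P K P K K K P
K K K / K / P K K K K / K / P K K
P P K P P O O P P P K P P O O P P
K P P P K P K K K P P P K P K K K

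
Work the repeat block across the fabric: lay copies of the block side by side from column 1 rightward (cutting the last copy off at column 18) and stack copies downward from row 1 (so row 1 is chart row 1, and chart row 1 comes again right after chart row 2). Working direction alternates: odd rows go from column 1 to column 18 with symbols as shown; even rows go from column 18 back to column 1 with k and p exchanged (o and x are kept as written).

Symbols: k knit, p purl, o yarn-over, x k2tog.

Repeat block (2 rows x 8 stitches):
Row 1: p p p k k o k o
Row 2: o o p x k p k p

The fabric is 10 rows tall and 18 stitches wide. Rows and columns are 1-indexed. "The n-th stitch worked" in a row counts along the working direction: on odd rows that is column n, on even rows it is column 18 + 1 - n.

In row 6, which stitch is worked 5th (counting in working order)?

== STITCH ==
k

Derivation:
Row 6: (6-1) mod 2 = 1, so use chart row 2. Even row -> WS.
Chart row 2 tiled across columns 1-18: o o p x k p k p o o p x k p k p o o
WS: work from column 18 back to column 1 (reverse the tiled row), swapping k<->p (o and x unchanged).
Row 6 as worked: o o k p k p x k o o k p k p x k o o
Counting 5 along the worked row gives k.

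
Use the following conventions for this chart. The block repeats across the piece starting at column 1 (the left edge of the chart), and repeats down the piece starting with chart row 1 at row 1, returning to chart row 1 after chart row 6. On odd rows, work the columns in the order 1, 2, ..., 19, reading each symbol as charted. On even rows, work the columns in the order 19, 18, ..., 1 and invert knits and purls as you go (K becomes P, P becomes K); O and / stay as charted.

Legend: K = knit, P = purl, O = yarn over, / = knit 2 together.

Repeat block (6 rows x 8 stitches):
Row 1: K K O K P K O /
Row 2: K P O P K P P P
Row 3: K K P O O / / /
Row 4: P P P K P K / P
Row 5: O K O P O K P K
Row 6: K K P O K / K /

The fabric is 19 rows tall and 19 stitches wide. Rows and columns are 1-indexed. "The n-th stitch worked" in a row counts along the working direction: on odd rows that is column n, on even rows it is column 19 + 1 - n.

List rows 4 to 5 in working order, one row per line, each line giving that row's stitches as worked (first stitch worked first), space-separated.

== ROWS AS WORKED ==
K K K K / P K P K K K K / P K P K K K
O K O P O K P K O K O P O K P K O K O

Derivation:
Row 4: chart row 4, WS - tiled (columns 1-19): P P P K P K / P P P P K P K / P P P P; work from column 19 back to 1 with K<->P swapped.
Row 5: chart row 5, RS - tile across columns 1-19 and work as-is.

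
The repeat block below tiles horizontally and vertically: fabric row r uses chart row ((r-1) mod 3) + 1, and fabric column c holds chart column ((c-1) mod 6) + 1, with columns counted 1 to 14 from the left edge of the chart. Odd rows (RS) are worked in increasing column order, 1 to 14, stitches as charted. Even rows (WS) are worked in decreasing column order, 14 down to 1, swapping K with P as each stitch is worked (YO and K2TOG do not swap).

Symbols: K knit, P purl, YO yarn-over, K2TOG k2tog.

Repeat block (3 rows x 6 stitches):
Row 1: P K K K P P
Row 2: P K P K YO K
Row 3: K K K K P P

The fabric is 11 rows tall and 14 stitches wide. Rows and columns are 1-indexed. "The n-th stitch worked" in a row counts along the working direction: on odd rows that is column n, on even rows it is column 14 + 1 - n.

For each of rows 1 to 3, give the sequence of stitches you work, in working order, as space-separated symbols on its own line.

== ROWS AS WORKED ==
P K K K P P P K K K P P P K
P K P YO P K P K P YO P K P K
K K K K P P K K K K P P K K

Derivation:
Row 1: chart row 1, RS - tile across columns 1-14 and work as-is.
Row 2: chart row 2, WS - tiled (columns 1-14): P K P K YO K P K P K YO K P K; work from column 14 back to 1 with K<->P swapped.
Row 3: chart row 3, RS - tile across columns 1-14 and work as-is.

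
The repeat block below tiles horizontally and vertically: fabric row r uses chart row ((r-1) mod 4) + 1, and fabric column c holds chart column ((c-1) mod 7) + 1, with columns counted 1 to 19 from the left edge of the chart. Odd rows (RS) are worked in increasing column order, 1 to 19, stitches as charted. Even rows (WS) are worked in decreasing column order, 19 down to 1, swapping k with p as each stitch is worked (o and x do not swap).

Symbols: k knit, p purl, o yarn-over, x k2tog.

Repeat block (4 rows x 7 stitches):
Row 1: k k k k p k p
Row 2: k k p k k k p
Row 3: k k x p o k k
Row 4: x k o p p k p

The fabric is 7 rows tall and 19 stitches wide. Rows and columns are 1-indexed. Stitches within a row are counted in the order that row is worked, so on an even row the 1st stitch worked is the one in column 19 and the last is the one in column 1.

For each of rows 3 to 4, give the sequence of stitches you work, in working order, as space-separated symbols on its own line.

Row 3: chart row 3, RS - tile across columns 1-19 and work as-is.
Row 4: chart row 4, WS - tiled (columns 1-19): x k o p p k p x k o p p k p x k o p p; work from column 19 back to 1 with k<->p swapped.

Result:
k k x p o k k k k x p o k k k k x p o
k k o p x k p k k o p x k p k k o p x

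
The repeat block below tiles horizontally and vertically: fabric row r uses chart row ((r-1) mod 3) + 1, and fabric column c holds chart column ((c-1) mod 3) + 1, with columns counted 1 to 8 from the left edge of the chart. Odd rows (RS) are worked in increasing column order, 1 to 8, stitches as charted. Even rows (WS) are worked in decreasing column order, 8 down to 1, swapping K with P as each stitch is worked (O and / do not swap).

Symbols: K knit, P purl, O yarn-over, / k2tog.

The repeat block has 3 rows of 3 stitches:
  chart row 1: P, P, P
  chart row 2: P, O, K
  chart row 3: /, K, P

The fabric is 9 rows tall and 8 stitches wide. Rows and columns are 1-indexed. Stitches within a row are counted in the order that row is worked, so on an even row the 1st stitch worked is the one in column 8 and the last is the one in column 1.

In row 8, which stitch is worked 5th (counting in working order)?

Stitch:
K

Derivation:
Row 8: (8-1) mod 3 = 1, so use chart row 2. Even row -> WS.
Chart row 2 tiled across columns 1-8: P O K P O K P O
WS row: flip the tiled sequence (start at column 8) and apply K<->P; O and / stay.
Row 8 as worked: O K P O K P O K
Stitch 5 in working order -> K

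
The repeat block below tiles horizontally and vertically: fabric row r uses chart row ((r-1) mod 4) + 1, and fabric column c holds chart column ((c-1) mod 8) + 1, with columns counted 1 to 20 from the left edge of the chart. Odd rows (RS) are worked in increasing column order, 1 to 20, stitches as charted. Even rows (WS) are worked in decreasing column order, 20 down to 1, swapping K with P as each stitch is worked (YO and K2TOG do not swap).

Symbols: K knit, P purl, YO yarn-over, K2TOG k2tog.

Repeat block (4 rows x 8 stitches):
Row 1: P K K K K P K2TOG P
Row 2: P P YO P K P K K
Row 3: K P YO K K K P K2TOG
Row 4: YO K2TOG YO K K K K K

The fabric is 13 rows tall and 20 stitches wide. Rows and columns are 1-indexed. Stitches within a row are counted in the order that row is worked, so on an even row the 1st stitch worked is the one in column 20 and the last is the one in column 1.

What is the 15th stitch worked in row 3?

For row 3: chart row = ((3-1) mod 4) + 1 = 3; this is a RS (odd) row.
Chart row 3 tiled across columns 1-20: K P YO K K K P K2TOG K P YO K K K P K2TOG K P YO K
RS: work column 1 to column 20, symbols as charted — the tiled row is the row as worked.
The 15th stitch worked is P.

== STITCH ==
P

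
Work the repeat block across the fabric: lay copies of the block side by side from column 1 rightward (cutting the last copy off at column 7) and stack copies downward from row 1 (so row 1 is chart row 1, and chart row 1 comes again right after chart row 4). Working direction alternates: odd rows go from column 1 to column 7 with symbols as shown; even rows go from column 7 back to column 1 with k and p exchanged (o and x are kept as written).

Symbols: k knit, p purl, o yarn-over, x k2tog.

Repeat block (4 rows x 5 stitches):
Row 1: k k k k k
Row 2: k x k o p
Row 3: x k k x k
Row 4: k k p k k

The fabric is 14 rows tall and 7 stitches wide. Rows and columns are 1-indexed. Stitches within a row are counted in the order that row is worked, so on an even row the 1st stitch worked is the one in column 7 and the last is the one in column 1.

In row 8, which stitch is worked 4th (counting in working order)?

Result:
p

Derivation:
Row 8 uses chart row ((8-1) mod 4)+1 = 4. Row 8 is even, so WS.
Chart row 4 tiled across columns 1-7: k k p k k k k
WS: work from column 7 back to column 1 (reverse the tiled row), swapping k<->p (o and x unchanged).
Row 8 as worked: p p p p k p p
Stitch 4 in working order -> p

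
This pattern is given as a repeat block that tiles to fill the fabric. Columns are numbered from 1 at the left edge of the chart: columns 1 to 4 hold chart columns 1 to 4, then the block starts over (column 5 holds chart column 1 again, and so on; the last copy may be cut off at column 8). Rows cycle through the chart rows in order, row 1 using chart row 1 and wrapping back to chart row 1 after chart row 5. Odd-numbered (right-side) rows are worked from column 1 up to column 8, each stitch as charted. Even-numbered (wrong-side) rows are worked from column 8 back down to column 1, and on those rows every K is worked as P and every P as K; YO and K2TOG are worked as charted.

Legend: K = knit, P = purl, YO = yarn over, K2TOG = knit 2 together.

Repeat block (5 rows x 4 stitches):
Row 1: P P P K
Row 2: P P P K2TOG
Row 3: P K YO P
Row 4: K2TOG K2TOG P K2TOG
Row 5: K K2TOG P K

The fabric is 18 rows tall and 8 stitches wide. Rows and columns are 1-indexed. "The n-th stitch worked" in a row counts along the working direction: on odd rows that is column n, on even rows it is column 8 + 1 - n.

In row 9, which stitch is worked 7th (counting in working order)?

Row 9: (9-1) mod 5 = 3, so use chart row 4. Odd row -> RS.
Chart row 4 tiled across columns 1-8: K2TOG K2TOG P K2TOG K2TOG K2TOG P K2TOG
RS: work column 1 to column 8, symbols as charted — the tiled row is the row as worked.
Stitch 7 in working order -> P

== STITCH ==
P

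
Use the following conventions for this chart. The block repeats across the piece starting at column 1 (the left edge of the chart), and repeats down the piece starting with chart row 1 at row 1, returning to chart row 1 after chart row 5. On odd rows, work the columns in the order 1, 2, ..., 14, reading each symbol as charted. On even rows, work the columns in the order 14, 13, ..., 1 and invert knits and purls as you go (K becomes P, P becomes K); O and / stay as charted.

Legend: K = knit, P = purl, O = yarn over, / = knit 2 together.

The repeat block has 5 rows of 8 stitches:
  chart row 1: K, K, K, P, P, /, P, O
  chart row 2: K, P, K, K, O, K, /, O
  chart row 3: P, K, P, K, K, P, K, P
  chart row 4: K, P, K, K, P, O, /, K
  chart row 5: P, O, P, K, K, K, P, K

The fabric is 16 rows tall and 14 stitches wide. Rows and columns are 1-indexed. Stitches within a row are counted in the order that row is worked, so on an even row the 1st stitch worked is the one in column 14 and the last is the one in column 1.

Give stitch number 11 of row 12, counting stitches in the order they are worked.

For row 12: chart row = ((12-1) mod 5) + 1 = 2; this is a WS (even) row.
Chart row 2 tiled across columns 1-14: K P K K O K / O K P K K O K
WS: work from column 14 back to column 1 (reverse the tiled row), swapping K<->P (O and / unchanged).
Row 12 as worked: P O P P K P O / P O P P K P
Stitch 11 in working order -> P

== STITCH ==
P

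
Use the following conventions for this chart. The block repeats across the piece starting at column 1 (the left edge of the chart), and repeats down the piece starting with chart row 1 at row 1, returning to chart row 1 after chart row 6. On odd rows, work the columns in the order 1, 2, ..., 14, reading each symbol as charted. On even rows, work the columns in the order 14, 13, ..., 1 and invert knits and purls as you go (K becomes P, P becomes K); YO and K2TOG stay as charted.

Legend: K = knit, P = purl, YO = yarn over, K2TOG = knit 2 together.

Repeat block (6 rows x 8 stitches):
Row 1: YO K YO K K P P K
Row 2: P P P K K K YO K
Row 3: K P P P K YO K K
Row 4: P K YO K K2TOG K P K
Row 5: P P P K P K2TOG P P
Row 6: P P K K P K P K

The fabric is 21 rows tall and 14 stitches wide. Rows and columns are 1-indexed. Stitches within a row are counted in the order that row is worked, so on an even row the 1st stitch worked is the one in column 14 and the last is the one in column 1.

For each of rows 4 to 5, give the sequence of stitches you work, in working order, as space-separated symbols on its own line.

Result:
P K2TOG P YO P K P K P K2TOG P YO P K
P P P K P K2TOG P P P P P K P K2TOG

Derivation:
Row 4: chart row 4, WS - tiled (columns 1-14): P K YO K K2TOG K P K P K YO K K2TOG K; work from column 14 back to 1 with K<->P swapped.
Row 5: chart row 5, RS - tile across columns 1-14 and work as-is.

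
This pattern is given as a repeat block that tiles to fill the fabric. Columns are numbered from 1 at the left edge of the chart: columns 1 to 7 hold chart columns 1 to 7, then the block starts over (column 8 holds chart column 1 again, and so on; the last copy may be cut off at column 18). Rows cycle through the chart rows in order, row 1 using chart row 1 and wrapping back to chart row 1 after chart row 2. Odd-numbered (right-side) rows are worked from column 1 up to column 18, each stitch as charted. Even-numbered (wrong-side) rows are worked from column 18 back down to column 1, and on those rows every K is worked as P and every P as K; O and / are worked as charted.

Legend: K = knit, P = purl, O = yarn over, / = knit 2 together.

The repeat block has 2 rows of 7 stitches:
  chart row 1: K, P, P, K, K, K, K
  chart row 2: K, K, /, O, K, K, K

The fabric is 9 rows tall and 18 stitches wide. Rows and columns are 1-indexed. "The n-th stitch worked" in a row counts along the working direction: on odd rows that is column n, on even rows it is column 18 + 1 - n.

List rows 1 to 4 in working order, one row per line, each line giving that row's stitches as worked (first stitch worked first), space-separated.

Row 1: chart row 1, RS - tile across columns 1-18 and work as-is.
Row 2: chart row 2, WS - tiled (columns 1-18): K K / O K K K K K / O K K K K K / O; work from column 18 back to 1 with K<->P swapped.
Row 3: chart row 1, RS - tile across columns 1-18 and work as-is.
Row 4: chart row 2, WS - tiled (columns 1-18): K K / O K K K K K / O K K K K K / O; work from column 18 back to 1 with K<->P swapped.

Rows as worked:
K P P K K K K K P P K K K K K P P K
O / P P P P P O / P P P P P O / P P
K P P K K K K K P P K K K K K P P K
O / P P P P P O / P P P P P O / P P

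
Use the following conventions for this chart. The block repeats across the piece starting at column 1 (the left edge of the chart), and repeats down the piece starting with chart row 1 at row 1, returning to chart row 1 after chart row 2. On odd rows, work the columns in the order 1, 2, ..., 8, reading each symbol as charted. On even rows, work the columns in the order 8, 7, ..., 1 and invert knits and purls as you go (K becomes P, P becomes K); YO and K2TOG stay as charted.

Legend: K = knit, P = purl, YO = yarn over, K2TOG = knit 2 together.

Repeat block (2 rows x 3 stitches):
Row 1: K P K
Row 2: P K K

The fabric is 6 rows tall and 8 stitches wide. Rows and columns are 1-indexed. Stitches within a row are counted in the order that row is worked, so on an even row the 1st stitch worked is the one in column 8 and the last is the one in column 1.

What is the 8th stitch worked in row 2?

Row 2 uses chart row ((2-1) mod 2)+1 = 2. Row 2 is even, so WS.
Chart row 2 tiled across columns 1-8: P K K P K K P K
WS: work from column 8 back to column 1 (reverse the tiled row), swapping K<->P (YO and K2TOG unchanged).
Row 2 as worked: P K P P K P P K
Counting 8 along the worked row gives K.

Stitch:
K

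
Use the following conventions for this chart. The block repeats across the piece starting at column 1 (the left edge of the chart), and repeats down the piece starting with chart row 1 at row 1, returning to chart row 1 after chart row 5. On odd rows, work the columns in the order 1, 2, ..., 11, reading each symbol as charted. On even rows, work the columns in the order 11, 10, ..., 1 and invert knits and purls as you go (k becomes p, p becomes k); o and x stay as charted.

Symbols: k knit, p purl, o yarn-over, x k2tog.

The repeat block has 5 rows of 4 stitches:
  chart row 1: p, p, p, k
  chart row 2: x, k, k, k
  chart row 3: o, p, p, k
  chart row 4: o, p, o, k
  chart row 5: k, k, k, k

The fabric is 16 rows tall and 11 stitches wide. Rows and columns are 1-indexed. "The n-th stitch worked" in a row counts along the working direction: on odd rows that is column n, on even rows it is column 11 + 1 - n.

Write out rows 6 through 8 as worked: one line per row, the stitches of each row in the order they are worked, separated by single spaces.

Result:
k k k p k k k p k k k
x k k k x k k k x k k
k k o p k k o p k k o

Derivation:
Row 6: chart row 1, WS - tiled (columns 1-11): p p p k p p p k p p p; work from column 11 back to 1 with k<->p swapped.
Row 7: chart row 2, RS - tile across columns 1-11 and work as-is.
Row 8: chart row 3, WS - tiled (columns 1-11): o p p k o p p k o p p; work from column 11 back to 1 with k<->p swapped.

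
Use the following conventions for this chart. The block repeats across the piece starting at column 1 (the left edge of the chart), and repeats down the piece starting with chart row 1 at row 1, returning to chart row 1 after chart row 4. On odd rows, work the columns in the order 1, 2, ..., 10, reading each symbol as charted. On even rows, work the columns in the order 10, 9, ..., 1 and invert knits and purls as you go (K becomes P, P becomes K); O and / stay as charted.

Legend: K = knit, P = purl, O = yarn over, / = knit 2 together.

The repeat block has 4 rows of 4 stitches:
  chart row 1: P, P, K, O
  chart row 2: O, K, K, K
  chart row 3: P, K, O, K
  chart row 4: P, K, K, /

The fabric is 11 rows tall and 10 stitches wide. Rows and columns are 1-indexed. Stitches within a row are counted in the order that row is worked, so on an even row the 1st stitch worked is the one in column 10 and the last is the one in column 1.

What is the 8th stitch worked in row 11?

Row 11 uses chart row ((11-1) mod 4)+1 = 3. Row 11 is odd, so RS.
Chart row 3 tiled across columns 1-10: P K O K P K O K P K
RS: work column 1 to column 10, symbols as charted — the tiled row is the row as worked.
Stitch 8 in working order -> K

Stitch:
K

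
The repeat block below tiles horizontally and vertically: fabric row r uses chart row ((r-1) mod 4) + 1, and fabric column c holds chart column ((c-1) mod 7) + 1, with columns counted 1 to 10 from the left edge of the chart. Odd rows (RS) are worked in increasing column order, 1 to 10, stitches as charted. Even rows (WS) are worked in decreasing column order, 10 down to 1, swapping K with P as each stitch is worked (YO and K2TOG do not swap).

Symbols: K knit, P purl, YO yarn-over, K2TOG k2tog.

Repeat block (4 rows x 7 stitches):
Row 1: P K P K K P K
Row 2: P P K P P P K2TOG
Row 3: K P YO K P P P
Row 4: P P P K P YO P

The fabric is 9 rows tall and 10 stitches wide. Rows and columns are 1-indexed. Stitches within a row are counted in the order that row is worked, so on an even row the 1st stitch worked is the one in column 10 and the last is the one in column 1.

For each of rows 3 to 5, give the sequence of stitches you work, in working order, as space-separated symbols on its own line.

Row 3: chart row 3, RS - tile across columns 1-10 and work as-is.
Row 4: chart row 4, WS - tiled (columns 1-10): P P P K P YO P P P P; work from column 10 back to 1 with K<->P swapped.
Row 5: chart row 1, RS - tile across columns 1-10 and work as-is.

Rows as worked:
K P YO K P P P K P YO
K K K K YO K P K K K
P K P K K P K P K P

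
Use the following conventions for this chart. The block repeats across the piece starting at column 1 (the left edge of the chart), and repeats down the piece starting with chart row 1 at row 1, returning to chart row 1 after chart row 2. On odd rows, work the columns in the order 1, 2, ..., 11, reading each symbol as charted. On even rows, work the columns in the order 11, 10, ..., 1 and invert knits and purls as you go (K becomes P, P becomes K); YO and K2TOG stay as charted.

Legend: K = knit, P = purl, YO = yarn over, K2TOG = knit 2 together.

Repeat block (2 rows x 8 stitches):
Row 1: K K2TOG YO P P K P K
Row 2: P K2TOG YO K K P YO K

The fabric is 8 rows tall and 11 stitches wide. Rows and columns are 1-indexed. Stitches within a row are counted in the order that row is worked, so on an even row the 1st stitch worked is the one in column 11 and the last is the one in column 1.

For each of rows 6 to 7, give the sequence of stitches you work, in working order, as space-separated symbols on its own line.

Row 6: chart row 2, WS - tiled (columns 1-11): P K2TOG YO K K P YO K P K2TOG YO; work from column 11 back to 1 with K<->P swapped.
Row 7: chart row 1, RS - tile across columns 1-11 and work as-is.

Result:
YO K2TOG K P YO K P P YO K2TOG K
K K2TOG YO P P K P K K K2TOG YO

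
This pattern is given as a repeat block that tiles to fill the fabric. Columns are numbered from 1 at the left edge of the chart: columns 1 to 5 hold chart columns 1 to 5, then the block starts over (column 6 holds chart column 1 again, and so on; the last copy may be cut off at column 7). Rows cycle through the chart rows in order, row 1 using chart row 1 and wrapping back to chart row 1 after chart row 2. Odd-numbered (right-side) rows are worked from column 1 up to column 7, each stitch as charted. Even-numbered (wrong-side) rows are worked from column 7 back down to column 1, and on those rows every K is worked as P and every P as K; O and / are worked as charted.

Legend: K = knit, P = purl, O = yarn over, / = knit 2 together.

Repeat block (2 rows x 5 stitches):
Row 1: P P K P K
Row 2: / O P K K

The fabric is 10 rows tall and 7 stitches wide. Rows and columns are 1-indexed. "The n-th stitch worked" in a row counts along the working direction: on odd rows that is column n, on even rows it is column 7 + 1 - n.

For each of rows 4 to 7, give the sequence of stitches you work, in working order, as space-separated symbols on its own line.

Row 4: chart row 2, WS - tiled (columns 1-7): / O P K K / O; work from column 7 back to 1 with K<->P swapped.
Row 5: chart row 1, RS - tile across columns 1-7 and work as-is.
Row 6: chart row 2, WS - tiled (columns 1-7): / O P K K / O; work from column 7 back to 1 with K<->P swapped.
Row 7: chart row 1, RS - tile across columns 1-7 and work as-is.

Result:
O / P P K O /
P P K P K P P
O / P P K O /
P P K P K P P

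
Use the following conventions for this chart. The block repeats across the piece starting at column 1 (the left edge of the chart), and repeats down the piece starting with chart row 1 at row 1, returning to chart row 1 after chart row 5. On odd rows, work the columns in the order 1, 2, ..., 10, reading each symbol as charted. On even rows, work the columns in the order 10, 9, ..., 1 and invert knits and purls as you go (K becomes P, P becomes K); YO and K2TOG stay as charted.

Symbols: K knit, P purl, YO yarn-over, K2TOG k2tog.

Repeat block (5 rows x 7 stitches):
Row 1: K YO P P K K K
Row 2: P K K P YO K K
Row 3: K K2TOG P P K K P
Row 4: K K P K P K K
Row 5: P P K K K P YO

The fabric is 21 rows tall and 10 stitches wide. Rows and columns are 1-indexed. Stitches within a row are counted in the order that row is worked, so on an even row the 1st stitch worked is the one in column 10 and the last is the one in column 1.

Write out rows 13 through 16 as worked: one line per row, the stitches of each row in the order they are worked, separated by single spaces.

Row 13: chart row 3, RS - tile across columns 1-10 and work as-is.
Row 14: chart row 4, WS - tiled (columns 1-10): K K P K P K K K K P; work from column 10 back to 1 with K<->P swapped.
Row 15: chart row 5, RS - tile across columns 1-10 and work as-is.
Row 16: chart row 1, WS - tiled (columns 1-10): K YO P P K K K K YO P; work from column 10 back to 1 with K<->P swapped.

Result:
K K2TOG P P K K P K K2TOG P
K P P P P K P K P P
P P K K K P YO P P K
K YO P P P P K K YO P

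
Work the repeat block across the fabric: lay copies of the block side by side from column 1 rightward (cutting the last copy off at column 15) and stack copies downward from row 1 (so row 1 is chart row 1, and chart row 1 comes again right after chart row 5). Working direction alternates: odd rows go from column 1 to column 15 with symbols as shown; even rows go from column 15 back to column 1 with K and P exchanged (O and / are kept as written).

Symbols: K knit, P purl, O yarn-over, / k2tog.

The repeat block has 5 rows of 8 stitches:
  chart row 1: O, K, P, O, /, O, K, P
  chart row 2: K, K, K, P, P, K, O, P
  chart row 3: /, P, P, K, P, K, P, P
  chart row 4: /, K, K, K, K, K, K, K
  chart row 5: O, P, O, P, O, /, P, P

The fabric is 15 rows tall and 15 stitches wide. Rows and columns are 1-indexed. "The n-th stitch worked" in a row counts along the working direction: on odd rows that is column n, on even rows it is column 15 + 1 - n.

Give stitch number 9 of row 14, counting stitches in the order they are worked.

Row 14 uses chart row ((14-1) mod 5)+1 = 4. Row 14 is even, so WS.
Chart row 4 tiled across columns 1-15: / K K K K K K K / K K K K K K
WS row: flip the tiled sequence (start at column 15) and apply K<->P; O and / stay.
Row 14 as worked: P P P P P P / P P P P P P P /
Stitch 9 in working order -> P

== STITCH ==
P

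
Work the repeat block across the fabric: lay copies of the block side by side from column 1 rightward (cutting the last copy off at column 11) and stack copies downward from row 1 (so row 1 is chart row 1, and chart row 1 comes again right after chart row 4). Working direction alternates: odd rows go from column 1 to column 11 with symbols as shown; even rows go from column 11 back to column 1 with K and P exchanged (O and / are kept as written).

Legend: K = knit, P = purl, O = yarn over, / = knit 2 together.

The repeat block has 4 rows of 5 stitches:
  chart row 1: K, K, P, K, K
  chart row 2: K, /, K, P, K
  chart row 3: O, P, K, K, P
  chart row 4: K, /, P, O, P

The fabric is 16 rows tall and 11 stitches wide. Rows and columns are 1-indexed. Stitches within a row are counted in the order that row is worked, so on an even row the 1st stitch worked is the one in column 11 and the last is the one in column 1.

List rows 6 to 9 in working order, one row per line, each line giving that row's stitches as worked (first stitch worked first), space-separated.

Row 6: chart row 2, WS - tiled (columns 1-11): K / K P K K / K P K K; work from column 11 back to 1 with K<->P swapped.
Row 7: chart row 3, RS - tile across columns 1-11 and work as-is.
Row 8: chart row 4, WS - tiled (columns 1-11): K / P O P K / P O P K; work from column 11 back to 1 with K<->P swapped.
Row 9: chart row 1, RS - tile across columns 1-11 and work as-is.

Result:
P P K P / P P K P / P
O P K K P O P K K P O
P K O K / P K O K / P
K K P K K K K P K K K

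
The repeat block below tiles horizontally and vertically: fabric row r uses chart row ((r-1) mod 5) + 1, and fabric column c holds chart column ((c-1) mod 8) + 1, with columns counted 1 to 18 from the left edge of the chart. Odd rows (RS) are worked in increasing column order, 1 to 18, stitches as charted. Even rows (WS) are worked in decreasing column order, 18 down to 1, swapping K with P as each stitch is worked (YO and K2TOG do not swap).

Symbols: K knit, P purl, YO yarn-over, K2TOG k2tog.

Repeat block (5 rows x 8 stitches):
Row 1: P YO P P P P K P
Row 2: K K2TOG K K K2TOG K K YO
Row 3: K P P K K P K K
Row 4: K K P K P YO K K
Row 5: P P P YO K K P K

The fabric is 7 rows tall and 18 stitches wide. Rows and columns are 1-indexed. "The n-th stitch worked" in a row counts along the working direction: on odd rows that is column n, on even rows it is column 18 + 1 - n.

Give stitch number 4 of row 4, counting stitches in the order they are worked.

== STITCH ==
P

Derivation:
For row 4: chart row = ((4-1) mod 5) + 1 = 4; this is a WS (even) row.
Chart row 4 tiled across columns 1-18: K K P K P YO K K K K P K P YO K K K K
WS: work from column 18 back to column 1 (reverse the tiled row), swapping K<->P (YO and K2TOG unchanged).
Row 4 as worked: P P P P YO K P K P P P P YO K P K P P
Counting 4 along the worked row gives P.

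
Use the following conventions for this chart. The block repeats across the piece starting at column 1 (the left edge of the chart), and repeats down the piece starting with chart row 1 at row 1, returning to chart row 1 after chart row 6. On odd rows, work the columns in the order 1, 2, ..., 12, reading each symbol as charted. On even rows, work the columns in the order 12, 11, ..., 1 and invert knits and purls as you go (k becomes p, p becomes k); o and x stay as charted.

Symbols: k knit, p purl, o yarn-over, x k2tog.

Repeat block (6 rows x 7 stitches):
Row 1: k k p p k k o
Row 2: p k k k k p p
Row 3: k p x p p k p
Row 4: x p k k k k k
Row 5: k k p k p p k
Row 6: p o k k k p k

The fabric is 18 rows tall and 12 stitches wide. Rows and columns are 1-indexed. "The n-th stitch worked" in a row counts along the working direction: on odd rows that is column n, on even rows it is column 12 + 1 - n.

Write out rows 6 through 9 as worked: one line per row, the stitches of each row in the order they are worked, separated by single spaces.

Row 6: chart row 6, WS - tiled (columns 1-12): p o k k k p k p o k k k; work from column 12 back to 1 with k<->p swapped.
Row 7: chart row 1, RS - tile across columns 1-12 and work as-is.
Row 8: chart row 2, WS - tiled (columns 1-12): p k k k k p p p k k k k; work from column 12 back to 1 with k<->p swapped.
Row 9: chart row 3, RS - tile across columns 1-12 and work as-is.

== ROWS AS WORKED ==
p p p o k p k p p p o k
k k p p k k o k k p p k
p p p p k k k p p p p k
k p x p p k p k p x p p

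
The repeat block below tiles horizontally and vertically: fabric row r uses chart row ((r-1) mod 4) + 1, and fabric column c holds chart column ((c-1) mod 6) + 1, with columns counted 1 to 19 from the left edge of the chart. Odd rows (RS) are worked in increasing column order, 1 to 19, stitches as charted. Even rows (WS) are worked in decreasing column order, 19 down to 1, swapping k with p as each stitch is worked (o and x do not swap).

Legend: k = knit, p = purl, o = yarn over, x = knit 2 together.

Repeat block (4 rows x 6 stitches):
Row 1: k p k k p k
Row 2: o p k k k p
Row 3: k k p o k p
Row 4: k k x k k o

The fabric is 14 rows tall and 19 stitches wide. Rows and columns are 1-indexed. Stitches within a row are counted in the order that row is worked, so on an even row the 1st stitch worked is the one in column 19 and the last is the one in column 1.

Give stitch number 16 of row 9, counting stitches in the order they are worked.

== STITCH ==
k

Derivation:
For row 9: chart row = ((9-1) mod 4) + 1 = 1; this is a RS (odd) row.
Chart row 1 tiled across columns 1-19: k p k k p k k p k k p k k p k k p k k
RS row: no reversal, no swap; stitch n worked = column n.
The 16th stitch worked is k.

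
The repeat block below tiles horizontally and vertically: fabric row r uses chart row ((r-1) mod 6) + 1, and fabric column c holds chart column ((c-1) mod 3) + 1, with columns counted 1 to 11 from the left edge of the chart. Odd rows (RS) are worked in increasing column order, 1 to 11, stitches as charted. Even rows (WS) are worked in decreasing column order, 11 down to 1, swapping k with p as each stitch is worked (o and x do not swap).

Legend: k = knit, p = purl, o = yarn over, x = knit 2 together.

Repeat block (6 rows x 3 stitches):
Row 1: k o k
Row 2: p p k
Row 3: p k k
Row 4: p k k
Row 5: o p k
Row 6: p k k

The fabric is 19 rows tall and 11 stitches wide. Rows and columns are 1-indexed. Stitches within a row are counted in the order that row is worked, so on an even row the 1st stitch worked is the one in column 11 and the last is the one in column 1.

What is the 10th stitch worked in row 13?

Stitch:
k

Derivation:
Row 13: (13-1) mod 6 = 0, so use chart row 1. Odd row -> RS.
Chart row 1 tiled across columns 1-11: k o k k o k k o k k o
RS: work column 1 to column 11, symbols as charted — the tiled row is the row as worked.
Stitch 10 in working order -> k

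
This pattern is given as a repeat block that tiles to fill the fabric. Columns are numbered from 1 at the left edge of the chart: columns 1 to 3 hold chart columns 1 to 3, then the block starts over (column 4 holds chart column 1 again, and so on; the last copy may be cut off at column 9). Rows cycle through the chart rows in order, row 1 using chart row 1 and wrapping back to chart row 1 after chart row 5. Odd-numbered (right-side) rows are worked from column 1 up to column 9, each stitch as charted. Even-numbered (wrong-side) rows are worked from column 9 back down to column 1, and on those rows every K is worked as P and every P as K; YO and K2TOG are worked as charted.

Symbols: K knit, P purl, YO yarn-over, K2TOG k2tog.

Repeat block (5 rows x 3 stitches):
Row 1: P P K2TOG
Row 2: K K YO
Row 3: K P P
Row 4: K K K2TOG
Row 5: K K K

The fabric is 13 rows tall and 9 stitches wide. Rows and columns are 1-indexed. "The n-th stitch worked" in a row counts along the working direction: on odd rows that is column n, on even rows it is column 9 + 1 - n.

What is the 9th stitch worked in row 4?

Result:
P

Derivation:
Row 4: (4-1) mod 5 = 3, so use chart row 4. Even row -> WS.
Chart row 4 tiled across columns 1-9: K K K2TOG K K K2TOG K K K2TOG
WS row: flip the tiled sequence (start at column 9) and apply K<->P; YO and K2TOG stay.
Row 4 as worked: K2TOG P P K2TOG P P K2TOG P P
Counting 9 along the worked row gives P.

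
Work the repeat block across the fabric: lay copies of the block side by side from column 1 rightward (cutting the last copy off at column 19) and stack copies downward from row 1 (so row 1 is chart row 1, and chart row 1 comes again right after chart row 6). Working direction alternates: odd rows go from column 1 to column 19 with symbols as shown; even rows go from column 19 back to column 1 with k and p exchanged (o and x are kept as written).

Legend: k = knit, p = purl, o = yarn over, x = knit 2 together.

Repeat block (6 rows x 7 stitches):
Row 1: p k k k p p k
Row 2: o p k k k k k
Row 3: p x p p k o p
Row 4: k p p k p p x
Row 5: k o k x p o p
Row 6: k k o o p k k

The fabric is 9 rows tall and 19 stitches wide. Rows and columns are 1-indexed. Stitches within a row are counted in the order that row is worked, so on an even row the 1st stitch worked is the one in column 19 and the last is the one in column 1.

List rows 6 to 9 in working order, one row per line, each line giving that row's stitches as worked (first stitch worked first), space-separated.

Row 6: chart row 6, WS - tiled (columns 1-19): k k o o p k k k k o o p k k k k o o p; work from column 19 back to 1 with k<->p swapped.
Row 7: chart row 1, RS - tile across columns 1-19 and work as-is.
Row 8: chart row 2, WS - tiled (columns 1-19): o p k k k k k o p k k k k k o p k k k; work from column 19 back to 1 with k<->p swapped.
Row 9: chart row 3, RS - tile across columns 1-19 and work as-is.

Rows as worked:
k o o p p p p k o o p p p p k o o p p
p k k k p p k p k k k p p k p k k k p
p p p k o p p p p p k o p p p p p k o
p x p p k o p p x p p k o p p x p p k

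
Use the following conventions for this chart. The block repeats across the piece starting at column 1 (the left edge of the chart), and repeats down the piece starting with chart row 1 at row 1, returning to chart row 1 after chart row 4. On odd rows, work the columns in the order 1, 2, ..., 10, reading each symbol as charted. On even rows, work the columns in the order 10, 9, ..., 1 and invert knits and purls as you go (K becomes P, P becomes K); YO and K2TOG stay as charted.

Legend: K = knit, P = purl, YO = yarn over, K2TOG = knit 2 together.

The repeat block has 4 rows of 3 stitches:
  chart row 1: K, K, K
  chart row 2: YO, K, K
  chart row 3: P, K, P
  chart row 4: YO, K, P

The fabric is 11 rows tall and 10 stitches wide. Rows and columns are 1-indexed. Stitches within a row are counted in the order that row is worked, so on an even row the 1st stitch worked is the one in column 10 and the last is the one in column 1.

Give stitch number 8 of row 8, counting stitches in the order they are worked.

Row 8 uses chart row ((8-1) mod 4)+1 = 4. Row 8 is even, so WS.
Chart row 4 tiled across columns 1-10: YO K P YO K P YO K P YO
WS row: flip the tiled sequence (start at column 10) and apply K<->P; YO and K2TOG stay.
Row 8 as worked: YO K P YO K P YO K P YO
The 8th stitch worked is K.

== STITCH ==
K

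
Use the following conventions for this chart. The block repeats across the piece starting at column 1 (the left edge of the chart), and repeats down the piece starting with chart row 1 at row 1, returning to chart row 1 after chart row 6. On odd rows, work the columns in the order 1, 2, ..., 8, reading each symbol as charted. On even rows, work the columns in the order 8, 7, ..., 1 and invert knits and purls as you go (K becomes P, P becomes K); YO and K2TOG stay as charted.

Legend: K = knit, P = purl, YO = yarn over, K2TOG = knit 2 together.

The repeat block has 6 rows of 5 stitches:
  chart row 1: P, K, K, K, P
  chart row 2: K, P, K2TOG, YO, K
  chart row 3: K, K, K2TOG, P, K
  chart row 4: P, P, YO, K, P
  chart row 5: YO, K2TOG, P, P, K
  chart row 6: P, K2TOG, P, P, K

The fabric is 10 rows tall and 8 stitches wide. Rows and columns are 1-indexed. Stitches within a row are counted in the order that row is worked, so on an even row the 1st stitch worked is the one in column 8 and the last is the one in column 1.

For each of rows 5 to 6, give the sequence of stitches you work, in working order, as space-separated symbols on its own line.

Result:
YO K2TOG P P K YO K2TOG P
K K2TOG K P K K K2TOG K

Derivation:
Row 5: chart row 5, RS - tile across columns 1-8 and work as-is.
Row 6: chart row 6, WS - tiled (columns 1-8): P K2TOG P P K P K2TOG P; work from column 8 back to 1 with K<->P swapped.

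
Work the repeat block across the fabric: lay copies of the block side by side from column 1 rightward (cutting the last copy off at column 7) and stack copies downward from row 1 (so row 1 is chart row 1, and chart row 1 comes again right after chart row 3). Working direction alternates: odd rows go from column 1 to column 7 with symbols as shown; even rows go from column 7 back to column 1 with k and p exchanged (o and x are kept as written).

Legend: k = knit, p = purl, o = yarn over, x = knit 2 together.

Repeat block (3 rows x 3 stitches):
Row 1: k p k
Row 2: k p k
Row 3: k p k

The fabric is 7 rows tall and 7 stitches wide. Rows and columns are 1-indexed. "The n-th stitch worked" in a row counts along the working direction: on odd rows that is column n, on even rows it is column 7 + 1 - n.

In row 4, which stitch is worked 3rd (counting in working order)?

Row 4 uses chart row ((4-1) mod 3)+1 = 1. Row 4 is even, so WS.
Chart row 1 tiled across columns 1-7: k p k k p k k
WS row: flip the tiled sequence (start at column 7) and apply k<->p; o and x stay.
Row 4 as worked: p p k p p k p
The 3rd stitch worked is k.

Stitch:
k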